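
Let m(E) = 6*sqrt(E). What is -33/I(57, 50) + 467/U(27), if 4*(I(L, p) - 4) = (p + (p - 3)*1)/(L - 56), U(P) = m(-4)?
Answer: -132/113 - 467*I/12 ≈ -1.1681 - 38.917*I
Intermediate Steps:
U(P) = 12*I (U(P) = 6*sqrt(-4) = 6*(2*I) = 12*I)
I(L, p) = 4 + (-3 + 2*p)/(4*(-56 + L)) (I(L, p) = 4 + ((p + (p - 3)*1)/(L - 56))/4 = 4 + ((p + (-3 + p)*1)/(-56 + L))/4 = 4 + ((p + (-3 + p))/(-56 + L))/4 = 4 + ((-3 + 2*p)/(-56 + L))/4 = 4 + (-3 + 2*p)/(4*(-56 + L)))
-33/I(57, 50) + 467/U(27) = -33*4*(-56 + 57)/(-899 + 2*50 + 16*57) + 467/((12*I)) = -33*4/(-899 + 100 + 912) + 467*(-I/12) = -33/((1/4)*1*113) - 467*I/12 = -33/113/4 - 467*I/12 = -33*4/113 - 467*I/12 = -132/113 - 467*I/12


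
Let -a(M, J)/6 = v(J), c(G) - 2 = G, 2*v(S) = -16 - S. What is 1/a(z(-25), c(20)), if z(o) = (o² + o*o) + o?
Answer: 1/114 ≈ 0.0087719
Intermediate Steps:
v(S) = -8 - S/2 (v(S) = (-16 - S)/2 = -8 - S/2)
c(G) = 2 + G
z(o) = o + 2*o² (z(o) = (o² + o²) + o = 2*o² + o = o + 2*o²)
a(M, J) = 48 + 3*J (a(M, J) = -6*(-8 - J/2) = 48 + 3*J)
1/a(z(-25), c(20)) = 1/(48 + 3*(2 + 20)) = 1/(48 + 3*22) = 1/(48 + 66) = 1/114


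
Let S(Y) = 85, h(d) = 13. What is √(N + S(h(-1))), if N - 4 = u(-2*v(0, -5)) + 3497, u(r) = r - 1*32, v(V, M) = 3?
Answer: 2*√887 ≈ 59.565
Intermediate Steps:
u(r) = -32 + r (u(r) = r - 32 = -32 + r)
N = 3463 (N = 4 + ((-32 - 2*3) + 3497) = 4 + ((-32 - 6) + 3497) = 4 + (-38 + 3497) = 4 + 3459 = 3463)
√(N + S(h(-1))) = √(3463 + 85) = √3548 = 2*√887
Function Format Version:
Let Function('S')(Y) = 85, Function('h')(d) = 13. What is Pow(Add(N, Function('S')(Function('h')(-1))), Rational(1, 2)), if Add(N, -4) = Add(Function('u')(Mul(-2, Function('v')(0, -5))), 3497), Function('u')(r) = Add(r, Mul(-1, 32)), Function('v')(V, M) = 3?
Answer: Mul(2, Pow(887, Rational(1, 2))) ≈ 59.565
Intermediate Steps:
Function('u')(r) = Add(-32, r) (Function('u')(r) = Add(r, -32) = Add(-32, r))
N = 3463 (N = Add(4, Add(Add(-32, Mul(-2, 3)), 3497)) = Add(4, Add(Add(-32, -6), 3497)) = Add(4, Add(-38, 3497)) = Add(4, 3459) = 3463)
Pow(Add(N, Function('S')(Function('h')(-1))), Rational(1, 2)) = Pow(Add(3463, 85), Rational(1, 2)) = Pow(3548, Rational(1, 2)) = Mul(2, Pow(887, Rational(1, 2)))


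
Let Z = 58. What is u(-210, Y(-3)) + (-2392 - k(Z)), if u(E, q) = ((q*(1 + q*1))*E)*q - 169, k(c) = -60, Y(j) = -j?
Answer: -10061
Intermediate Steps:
u(E, q) = -169 + E*q²*(1 + q) (u(E, q) = ((q*(1 + q))*E)*q - 169 = (E*q*(1 + q))*q - 169 = E*q²*(1 + q) - 169 = -169 + E*q²*(1 + q))
u(-210, Y(-3)) + (-2392 - k(Z)) = (-169 - 210*(-1*(-3))² - 210*(-1*(-3))³) + (-2392 - 1*(-60)) = (-169 - 210*3² - 210*3³) + (-2392 + 60) = (-169 - 210*9 - 210*27) - 2332 = (-169 - 1890 - 5670) - 2332 = -7729 - 2332 = -10061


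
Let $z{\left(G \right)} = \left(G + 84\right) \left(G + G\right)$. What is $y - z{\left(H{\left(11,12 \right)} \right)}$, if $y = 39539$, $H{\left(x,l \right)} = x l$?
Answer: $-17485$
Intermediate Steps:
$H{\left(x,l \right)} = l x$
$z{\left(G \right)} = 2 G \left(84 + G\right)$ ($z{\left(G \right)} = \left(84 + G\right) 2 G = 2 G \left(84 + G\right)$)
$y - z{\left(H{\left(11,12 \right)} \right)} = 39539 - 2 \cdot 12 \cdot 11 \left(84 + 12 \cdot 11\right) = 39539 - 2 \cdot 132 \left(84 + 132\right) = 39539 - 2 \cdot 132 \cdot 216 = 39539 - 57024 = -17485$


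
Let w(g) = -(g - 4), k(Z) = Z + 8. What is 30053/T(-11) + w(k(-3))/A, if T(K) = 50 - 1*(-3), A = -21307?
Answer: 640339324/1129271 ≈ 567.04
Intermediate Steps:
k(Z) = 8 + Z
w(g) = 4 - g (w(g) = -(-4 + g) = 4 - g)
T(K) = 53 (T(K) = 50 + 3 = 53)
30053/T(-11) + w(k(-3))/A = 30053/53 + (4 - (8 - 3))/(-21307) = 30053*(1/53) + (4 - 1*5)*(-1/21307) = 30053/53 + (4 - 5)*(-1/21307) = 30053/53 - 1*(-1/21307) = 30053/53 + 1/21307 = 640339324/1129271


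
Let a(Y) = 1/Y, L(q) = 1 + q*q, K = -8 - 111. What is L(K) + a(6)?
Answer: 84973/6 ≈ 14162.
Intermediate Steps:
K = -119
L(q) = 1 + q**2
L(K) + a(6) = (1 + (-119)**2) + 1/6 = (1 + 14161) + 1/6 = 14162 + 1/6 = 84973/6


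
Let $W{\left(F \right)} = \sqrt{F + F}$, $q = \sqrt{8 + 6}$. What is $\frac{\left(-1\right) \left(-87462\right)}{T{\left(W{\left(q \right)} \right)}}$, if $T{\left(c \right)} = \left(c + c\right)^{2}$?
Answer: $\frac{43731 \sqrt{14}}{56} \approx 2921.9$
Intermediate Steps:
$q = \sqrt{14} \approx 3.7417$
$W{\left(F \right)} = \sqrt{2} \sqrt{F}$ ($W{\left(F \right)} = \sqrt{2 F} = \sqrt{2} \sqrt{F}$)
$T{\left(c \right)} = 4 c^{2}$ ($T{\left(c \right)} = \left(2 c\right)^{2} = 4 c^{2}$)
$\frac{\left(-1\right) \left(-87462\right)}{T{\left(W{\left(q \right)} \right)}} = \frac{\left(-1\right) \left(-87462\right)}{4 \left(\sqrt{2} \sqrt{\sqrt{14}}\right)^{2}} = \frac{87462}{4 \left(\sqrt{2} \sqrt[4]{14}\right)^{2}} = \frac{87462}{4 \left(2^{\frac{3}{4}} \sqrt[4]{7}\right)^{2}} = \frac{87462}{4 \cdot 2 \sqrt{14}} = \frac{87462}{8 \sqrt{14}} = 87462 \frac{\sqrt{14}}{112} = \frac{43731 \sqrt{14}}{56}$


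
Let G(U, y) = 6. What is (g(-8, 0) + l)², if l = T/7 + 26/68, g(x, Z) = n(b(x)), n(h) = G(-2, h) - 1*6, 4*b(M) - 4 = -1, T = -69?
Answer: 5085025/56644 ≈ 89.772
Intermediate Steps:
b(M) = ¾ (b(M) = 1 + (¼)*(-1) = 1 - ¼ = ¾)
n(h) = 0 (n(h) = 6 - 1*6 = 6 - 6 = 0)
g(x, Z) = 0
l = -2255/238 (l = -69/7 + 26/68 = -69*⅐ + 26*(1/68) = -69/7 + 13/34 = -2255/238 ≈ -9.4748)
(g(-8, 0) + l)² = (0 - 2255/238)² = (-2255/238)² = 5085025/56644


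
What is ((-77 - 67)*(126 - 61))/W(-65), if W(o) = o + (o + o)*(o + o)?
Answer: -144/259 ≈ -0.55598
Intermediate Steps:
W(o) = o + 4*o² (W(o) = o + (2*o)*(2*o) = o + 4*o²)
((-77 - 67)*(126 - 61))/W(-65) = ((-77 - 67)*(126 - 61))/((-65*(1 + 4*(-65)))) = (-144*65)/((-65*(1 - 260))) = -9360/((-65*(-259))) = -9360/16835 = -9360*1/16835 = -144/259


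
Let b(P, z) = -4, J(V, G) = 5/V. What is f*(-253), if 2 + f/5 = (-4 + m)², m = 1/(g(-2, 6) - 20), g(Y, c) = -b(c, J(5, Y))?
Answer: -4696945/256 ≈ -18347.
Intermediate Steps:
g(Y, c) = 4 (g(Y, c) = -1*(-4) = 4)
m = -1/16 (m = 1/(4 - 20) = 1/(-16) = -1/16 ≈ -0.062500)
f = 18565/256 (f = -10 + 5*(-4 - 1/16)² = -10 + 5*(-65/16)² = -10 + 5*(4225/256) = -10 + 21125/256 = 18565/256 ≈ 72.520)
f*(-253) = (18565/256)*(-253) = -4696945/256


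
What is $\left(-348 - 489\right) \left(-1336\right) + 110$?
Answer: $1118342$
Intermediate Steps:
$\left(-348 - 489\right) \left(-1336\right) + 110 = \left(-837\right) \left(-1336\right) + 110 = 1118232 + 110 = 1118342$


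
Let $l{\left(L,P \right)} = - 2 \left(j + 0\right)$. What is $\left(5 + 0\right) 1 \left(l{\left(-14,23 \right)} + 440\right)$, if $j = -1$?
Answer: $2210$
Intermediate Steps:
$l{\left(L,P \right)} = 2$ ($l{\left(L,P \right)} = - 2 \left(-1 + 0\right) = \left(-2\right) \left(-1\right) = 2$)
$\left(5 + 0\right) 1 \left(l{\left(-14,23 \right)} + 440\right) = \left(5 + 0\right) 1 \left(2 + 440\right) = 5 \cdot 1 \cdot 442 = 5 \cdot 442 = 2210$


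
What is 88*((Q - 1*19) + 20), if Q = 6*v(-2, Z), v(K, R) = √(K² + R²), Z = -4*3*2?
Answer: 88 + 1056*√145 ≈ 12804.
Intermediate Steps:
Z = -24 (Z = -12*2 = -24)
Q = 12*√145 (Q = 6*√((-2)² + (-24)²) = 6*√(4 + 576) = 6*√580 = 6*(2*√145) = 12*√145 ≈ 144.50)
88*((Q - 1*19) + 20) = 88*((12*√145 - 1*19) + 20) = 88*((12*√145 - 19) + 20) = 88*((-19 + 12*√145) + 20) = 88*(1 + 12*√145) = 88 + 1056*√145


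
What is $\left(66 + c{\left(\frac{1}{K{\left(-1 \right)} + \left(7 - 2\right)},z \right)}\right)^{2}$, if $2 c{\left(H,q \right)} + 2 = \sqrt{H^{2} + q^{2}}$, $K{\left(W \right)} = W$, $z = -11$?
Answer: $\frac{\left(520 + \sqrt{1937}\right)^{2}}{64} \approx 4970.5$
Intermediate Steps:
$c{\left(H,q \right)} = -1 + \frac{\sqrt{H^{2} + q^{2}}}{2}$
$\left(66 + c{\left(\frac{1}{K{\left(-1 \right)} + \left(7 - 2\right)},z \right)}\right)^{2} = \left(66 - \left(1 - \frac{\sqrt{\left(\frac{1}{-1 + \left(7 - 2\right)}\right)^{2} + \left(-11\right)^{2}}}{2}\right)\right)^{2} = \left(66 - \left(1 - \frac{\sqrt{\left(\frac{1}{-1 + 5}\right)^{2} + 121}}{2}\right)\right)^{2} = \left(66 - \left(1 - \frac{\sqrt{\left(\frac{1}{4}\right)^{2} + 121}}{2}\right)\right)^{2} = \left(66 - \left(1 - \frac{\sqrt{\frac{1}{16} + 121}}{2}\right)\right)^{2} = \left(66 - \left(1 - \frac{\sqrt{\frac{1937}{16}}}{2}\right)\right)^{2} = \left(66 - \left(1 - \frac{\frac{1}{4} \sqrt{1937}}{2}\right)\right)^{2} = \left(66 - \left(1 - \frac{\sqrt{1937}}{8}\right)\right)^{2} = \left(65 + \frac{\sqrt{1937}}{8}\right)^{2}$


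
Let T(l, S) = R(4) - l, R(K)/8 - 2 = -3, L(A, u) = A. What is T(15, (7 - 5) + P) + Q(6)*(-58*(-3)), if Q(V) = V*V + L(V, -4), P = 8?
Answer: 7285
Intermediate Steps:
R(K) = -8 (R(K) = 16 + 8*(-3) = 16 - 24 = -8)
Q(V) = V + V² (Q(V) = V*V + V = V² + V = V + V²)
T(l, S) = -8 - l
T(15, (7 - 5) + P) + Q(6)*(-58*(-3)) = (-8 - 1*15) + (6*(1 + 6))*(-58*(-3)) = (-8 - 15) + (6*7)*174 = -23 + 42*174 = -23 + 7308 = 7285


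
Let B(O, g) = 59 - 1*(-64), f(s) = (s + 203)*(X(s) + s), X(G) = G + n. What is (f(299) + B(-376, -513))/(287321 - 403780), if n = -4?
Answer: -298311/116459 ≈ -2.5615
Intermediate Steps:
X(G) = -4 + G (X(G) = G - 4 = -4 + G)
f(s) = (-4 + 2*s)*(203 + s) (f(s) = (s + 203)*((-4 + s) + s) = (203 + s)*(-4 + 2*s) = (-4 + 2*s)*(203 + s))
B(O, g) = 123 (B(O, g) = 59 + 64 = 123)
(f(299) + B(-376, -513))/(287321 - 403780) = ((-812 + 2*299² + 402*299) + 123)/(287321 - 403780) = ((-812 + 2*89401 + 120198) + 123)/(-116459) = ((-812 + 178802 + 120198) + 123)*(-1/116459) = (298188 + 123)*(-1/116459) = 298311*(-1/116459) = -298311/116459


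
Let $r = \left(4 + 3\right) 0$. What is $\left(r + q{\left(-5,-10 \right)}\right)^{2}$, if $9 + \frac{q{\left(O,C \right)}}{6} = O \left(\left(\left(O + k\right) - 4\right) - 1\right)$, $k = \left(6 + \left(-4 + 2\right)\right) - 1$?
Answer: $24336$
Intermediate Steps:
$k = 3$ ($k = \left(6 - 2\right) - 1 = 4 - 1 = 3$)
$r = 0$ ($r = 7 \cdot 0 = 0$)
$q{\left(O,C \right)} = -54 + 6 O \left(-2 + O\right)$ ($q{\left(O,C \right)} = -54 + 6 O \left(\left(\left(O + 3\right) - 4\right) - 1\right) = -54 + 6 O \left(\left(\left(3 + O\right) - 4\right) - 1\right) = -54 + 6 O \left(\left(-1 + O\right) - 1\right) = -54 + 6 O \left(-2 + O\right)$)
$\left(r + q{\left(-5,-10 \right)}\right)^{2} = \left(0 - \left(-6 - 150\right)\right)^{2} = \left(0 + \left(-54 + 60 + 6 \cdot 25\right)\right)^{2} = \left(0 + \left(-54 + 60 + 150\right)\right)^{2} = \left(0 + 156\right)^{2} = 156^{2} = 24336$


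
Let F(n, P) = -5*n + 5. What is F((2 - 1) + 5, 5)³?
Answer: -15625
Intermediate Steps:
F(n, P) = 5 - 5*n
F((2 - 1) + 5, 5)³ = (5 - 5*((2 - 1) + 5))³ = (5 - 5*(1 + 5))³ = (5 - 5*6)³ = (5 - 30)³ = (-25)³ = -15625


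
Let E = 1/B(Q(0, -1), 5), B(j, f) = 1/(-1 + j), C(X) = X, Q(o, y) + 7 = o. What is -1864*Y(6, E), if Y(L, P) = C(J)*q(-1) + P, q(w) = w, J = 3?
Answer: 20504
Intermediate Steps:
Q(o, y) = -7 + o
E = -8 (E = 1/(1/(-1 + (-7 + 0))) = 1/(1/(-1 - 7)) = 1/(1/(-8)) = 1/(-⅛) = -8)
Y(L, P) = -3 + P (Y(L, P) = 3*(-1) + P = -3 + P)
-1864*Y(6, E) = -1864*(-3 - 8) = -1864*(-11) = 20504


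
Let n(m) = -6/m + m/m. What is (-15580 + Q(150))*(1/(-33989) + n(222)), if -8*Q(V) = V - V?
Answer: -464955460/30673 ≈ -15158.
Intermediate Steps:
Q(V) = 0 (Q(V) = -(V - V)/8 = -⅛*0 = 0)
n(m) = 1 - 6/m (n(m) = -6/m + 1 = 1 - 6/m)
(-15580 + Q(150))*(1/(-33989) + n(222)) = (-15580 + 0)*(1/(-33989) + (-6 + 222)/222) = -15580*(-1/33989 + (1/222)*216) = -15580*(-1/33989 + 36/37) = -15580*1223567/1257593 = -464955460/30673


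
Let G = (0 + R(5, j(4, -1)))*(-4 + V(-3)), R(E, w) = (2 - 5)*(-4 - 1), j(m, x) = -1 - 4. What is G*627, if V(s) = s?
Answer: -65835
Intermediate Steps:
j(m, x) = -5
R(E, w) = 15 (R(E, w) = -3*(-5) = 15)
G = -105 (G = (0 + 15)*(-4 - 3) = 15*(-7) = -105)
G*627 = -105*627 = -65835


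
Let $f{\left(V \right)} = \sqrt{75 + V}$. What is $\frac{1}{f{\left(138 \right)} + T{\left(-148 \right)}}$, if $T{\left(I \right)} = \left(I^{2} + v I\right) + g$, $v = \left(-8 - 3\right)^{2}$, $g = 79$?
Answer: $\frac{4075}{16605412} - \frac{\sqrt{213}}{16605412} \approx 0.00024452$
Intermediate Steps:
$v = 121$ ($v = \left(-11\right)^{2} = 121$)
$T{\left(I \right)} = 79 + I^{2} + 121 I$ ($T{\left(I \right)} = \left(I^{2} + 121 I\right) + 79 = 79 + I^{2} + 121 I$)
$\frac{1}{f{\left(138 \right)} + T{\left(-148 \right)}} = \frac{1}{\sqrt{75 + 138} + \left(79 + \left(-148\right)^{2} + 121 \left(-148\right)\right)} = \frac{1}{\sqrt{213} + \left(79 + 21904 - 17908\right)} = \frac{1}{\sqrt{213} + 4075} = \frac{1}{4075 + \sqrt{213}}$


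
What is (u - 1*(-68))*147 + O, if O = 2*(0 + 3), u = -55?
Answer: 1917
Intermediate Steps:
O = 6 (O = 2*3 = 6)
(u - 1*(-68))*147 + O = (-55 - 1*(-68))*147 + 6 = (-55 + 68)*147 + 6 = 13*147 + 6 = 1911 + 6 = 1917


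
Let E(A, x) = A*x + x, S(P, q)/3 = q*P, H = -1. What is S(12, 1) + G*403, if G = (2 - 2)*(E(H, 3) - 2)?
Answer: 36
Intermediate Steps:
S(P, q) = 3*P*q (S(P, q) = 3*(q*P) = 3*(P*q) = 3*P*q)
E(A, x) = x + A*x
G = 0 (G = (2 - 2)*(3*(1 - 1) - 2) = 0*(3*0 - 2) = 0*(0 - 2) = 0*(-2) = 0)
S(12, 1) + G*403 = 3*12*1 + 0*403 = 36 + 0 = 36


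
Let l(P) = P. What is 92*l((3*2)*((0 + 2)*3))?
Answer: 3312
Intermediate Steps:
92*l((3*2)*((0 + 2)*3)) = 92*((3*2)*((0 + 2)*3)) = 92*(6*(2*3)) = 92*(6*6) = 92*36 = 3312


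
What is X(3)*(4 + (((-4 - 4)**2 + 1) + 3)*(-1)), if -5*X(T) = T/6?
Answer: 32/5 ≈ 6.4000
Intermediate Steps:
X(T) = -T/30 (X(T) = -T/(5*6) = -T/30)
X(3)*(4 + (((-4 - 4)**2 + 1) + 3)*(-1)) = (-1/30*3)*(4 + (((-4 - 4)**2 + 1) + 3)*(-1)) = -(4 + (((-8)**2 + 1) + 3)*(-1))/10 = -(4 + ((64 + 1) + 3)*(-1))/10 = -(4 + (65 + 3)*(-1))/10 = -(4 + 68*(-1))/10 = -(4 - 68)/10 = -1/10*(-64) = 32/5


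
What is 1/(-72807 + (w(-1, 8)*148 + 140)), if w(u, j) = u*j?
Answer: -1/73851 ≈ -1.3541e-5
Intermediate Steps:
w(u, j) = j*u
1/(-72807 + (w(-1, 8)*148 + 140)) = 1/(-72807 + ((8*(-1))*148 + 140)) = 1/(-72807 + (-8*148 + 140)) = 1/(-72807 + (-1184 + 140)) = 1/(-72807 - 1044) = 1/(-73851) = -1/73851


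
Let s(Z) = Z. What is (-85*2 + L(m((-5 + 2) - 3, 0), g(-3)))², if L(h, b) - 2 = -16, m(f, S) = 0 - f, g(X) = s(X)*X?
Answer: 33856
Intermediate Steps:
g(X) = X² (g(X) = X*X = X²)
m(f, S) = -f
L(h, b) = -14 (L(h, b) = 2 - 16 = -14)
(-85*2 + L(m((-5 + 2) - 3, 0), g(-3)))² = (-85*2 - 14)² = (-170 - 14)² = (-184)² = 33856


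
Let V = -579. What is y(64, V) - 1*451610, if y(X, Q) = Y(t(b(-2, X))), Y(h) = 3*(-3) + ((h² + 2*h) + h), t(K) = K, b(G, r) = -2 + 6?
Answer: -451591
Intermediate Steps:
b(G, r) = 4
Y(h) = -9 + h² + 3*h (Y(h) = -9 + (h² + 3*h) = -9 + h² + 3*h)
y(X, Q) = 19 (y(X, Q) = -9 + 4² + 3*4 = -9 + 16 + 12 = 19)
y(64, V) - 1*451610 = 19 - 1*451610 = 19 - 451610 = -451591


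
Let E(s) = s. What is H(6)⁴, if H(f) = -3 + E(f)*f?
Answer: 1185921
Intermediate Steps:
H(f) = -3 + f² (H(f) = -3 + f*f = -3 + f²)
H(6)⁴ = (-3 + 6²)⁴ = (-3 + 36)⁴ = 33⁴ = 1185921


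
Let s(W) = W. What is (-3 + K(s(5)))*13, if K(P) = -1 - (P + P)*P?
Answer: -702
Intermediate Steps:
K(P) = -1 - 2*P² (K(P) = -1 - 2*P*P = -1 - 2*P²)
(-3 + K(s(5)))*13 = (-3 + (-1 - 2*5²))*13 = (-3 + (-1 - 2*25))*13 = (-3 + (-1 - 50))*13 = (-3 - 51)*13 = -54*13 = -702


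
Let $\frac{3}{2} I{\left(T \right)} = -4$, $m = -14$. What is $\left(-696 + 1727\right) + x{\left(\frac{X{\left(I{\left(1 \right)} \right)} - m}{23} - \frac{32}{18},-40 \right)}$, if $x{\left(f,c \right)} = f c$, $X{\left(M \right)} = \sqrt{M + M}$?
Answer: $\frac{223097}{207} - \frac{160 i \sqrt{3}}{69} \approx 1077.8 - 4.0163 i$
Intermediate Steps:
$I{\left(T \right)} = - \frac{8}{3}$ ($I{\left(T \right)} = \frac{2}{3} \left(-4\right) = - \frac{8}{3}$)
$X{\left(M \right)} = \sqrt{2} \sqrt{M}$ ($X{\left(M \right)} = \sqrt{2 M} = \sqrt{2} \sqrt{M}$)
$x{\left(f,c \right)} = c f$
$\left(-696 + 1727\right) + x{\left(\frac{X{\left(I{\left(1 \right)} \right)} - m}{23} - \frac{32}{18},-40 \right)} = \left(-696 + 1727\right) - 40 \left(\frac{\sqrt{2} \sqrt{- \frac{8}{3}} - -14}{23} - \frac{32}{18}\right) = 1031 - 40 \left(\left(\sqrt{2} \frac{2 i \sqrt{6}}{3} + 14\right) \frac{1}{23} - \frac{16}{9}\right) = 1031 - 40 \left(\left(\frac{4 i \sqrt{3}}{3} + 14\right) \frac{1}{23} - \frac{16}{9}\right) = 1031 - 40 \left(\left(14 + \frac{4 i \sqrt{3}}{3}\right) \frac{1}{23} - \frac{16}{9}\right) = 1031 - 40 \left(\left(\frac{14}{23} + \frac{4 i \sqrt{3}}{69}\right) - \frac{16}{9}\right) = 1031 - 40 \left(- \frac{242}{207} + \frac{4 i \sqrt{3}}{69}\right) = 1031 + \left(\frac{9680}{207} - \frac{160 i \sqrt{3}}{69}\right) = \frac{223097}{207} - \frac{160 i \sqrt{3}}{69}$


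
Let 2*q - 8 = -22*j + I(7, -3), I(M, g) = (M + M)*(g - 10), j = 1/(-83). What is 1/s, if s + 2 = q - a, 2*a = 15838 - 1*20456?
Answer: 83/184271 ≈ 0.00045042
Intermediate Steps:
j = -1/83 ≈ -0.012048
I(M, g) = 2*M*(-10 + g) (I(M, g) = (2*M)*(-10 + g) = 2*M*(-10 + g))
a = -2309 (a = (15838 - 1*20456)/2 = (15838 - 20456)/2 = (1/2)*(-4618) = -2309)
q = -7210/83 (q = 4 + (-22*(-1/83) + 2*7*(-10 - 3))/2 = 4 + (22/83 + 2*7*(-13))/2 = 4 + (22/83 - 182)/2 = 4 + (1/2)*(-15084/83) = 4 - 7542/83 = -7210/83 ≈ -86.867)
s = 184271/83 (s = -2 + (-7210/83 - 1*(-2309)) = -2 + (-7210/83 + 2309) = -2 + 184437/83 = 184271/83 ≈ 2220.1)
1/s = 1/(184271/83) = 83/184271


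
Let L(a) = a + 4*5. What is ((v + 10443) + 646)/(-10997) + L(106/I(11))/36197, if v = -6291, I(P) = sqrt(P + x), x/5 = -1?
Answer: -24779038/56865487 + 53*sqrt(6)/108591 ≈ -0.43455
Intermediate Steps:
x = -5 (x = 5*(-1) = -5)
I(P) = sqrt(-5 + P) (I(P) = sqrt(P - 5) = sqrt(-5 + P))
L(a) = 20 + a (L(a) = a + 20 = 20 + a)
((v + 10443) + 646)/(-10997) + L(106/I(11))/36197 = ((-6291 + 10443) + 646)/(-10997) + (20 + 106/(sqrt(-5 + 11)))/36197 = (4152 + 646)*(-1/10997) + (20 + 106/(sqrt(6)))*(1/36197) = 4798*(-1/10997) + (20 + 106*(sqrt(6)/6))*(1/36197) = -4798/10997 + (20 + 53*sqrt(6)/3)*(1/36197) = -4798/10997 + (20/36197 + 53*sqrt(6)/108591) = -24779038/56865487 + 53*sqrt(6)/108591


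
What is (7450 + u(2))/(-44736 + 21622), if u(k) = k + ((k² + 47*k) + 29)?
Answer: -583/1778 ≈ -0.32790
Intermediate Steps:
u(k) = 29 + k² + 48*k (u(k) = k + (29 + k² + 47*k) = 29 + k² + 48*k)
(7450 + u(2))/(-44736 + 21622) = (7450 + (29 + 2² + 48*2))/(-44736 + 21622) = (7450 + (29 + 4 + 96))/(-23114) = (7450 + 129)*(-1/23114) = 7579*(-1/23114) = -583/1778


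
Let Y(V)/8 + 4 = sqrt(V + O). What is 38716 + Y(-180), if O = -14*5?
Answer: 38684 + 40*I*sqrt(10) ≈ 38684.0 + 126.49*I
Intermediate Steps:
O = -70
Y(V) = -32 + 8*sqrt(-70 + V) (Y(V) = -32 + 8*sqrt(V - 70) = -32 + 8*sqrt(-70 + V))
38716 + Y(-180) = 38716 + (-32 + 8*sqrt(-70 - 180)) = 38716 + (-32 + 8*sqrt(-250)) = 38716 + (-32 + 8*(5*I*sqrt(10))) = 38716 + (-32 + 40*I*sqrt(10)) = 38684 + 40*I*sqrt(10)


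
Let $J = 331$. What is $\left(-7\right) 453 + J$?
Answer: $-2840$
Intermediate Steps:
$\left(-7\right) 453 + J = \left(-7\right) 453 + 331 = -3171 + 331 = -2840$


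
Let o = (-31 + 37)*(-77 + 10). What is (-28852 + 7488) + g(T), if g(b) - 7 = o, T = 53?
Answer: -21759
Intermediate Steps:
o = -402 (o = 6*(-67) = -402)
g(b) = -395 (g(b) = 7 - 402 = -395)
(-28852 + 7488) + g(T) = (-28852 + 7488) - 395 = -21364 - 395 = -21759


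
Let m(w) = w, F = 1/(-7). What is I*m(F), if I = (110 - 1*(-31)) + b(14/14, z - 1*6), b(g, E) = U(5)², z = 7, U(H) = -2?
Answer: -145/7 ≈ -20.714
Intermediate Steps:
F = -⅐ ≈ -0.14286
b(g, E) = 4 (b(g, E) = (-2)² = 4)
I = 145 (I = (110 - 1*(-31)) + 4 = (110 + 31) + 4 = 141 + 4 = 145)
I*m(F) = 145*(-⅐) = -145/7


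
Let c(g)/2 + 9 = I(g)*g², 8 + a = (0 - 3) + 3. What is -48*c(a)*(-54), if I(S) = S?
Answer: -2700864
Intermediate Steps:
a = -8 (a = -8 + ((0 - 3) + 3) = -8 + (-3 + 3) = -8 + 0 = -8)
c(g) = -18 + 2*g³ (c(g) = -18 + 2*(g*g²) = -18 + 2*g³)
-48*c(a)*(-54) = -48*(-18 + 2*(-8)³)*(-54) = -48*(-18 + 2*(-512))*(-54) = -48*(-18 - 1024)*(-54) = -48*(-1042)*(-54) = 50016*(-54) = -2700864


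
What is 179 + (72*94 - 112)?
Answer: 6835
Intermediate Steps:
179 + (72*94 - 112) = 179 + (6768 - 112) = 179 + 6656 = 6835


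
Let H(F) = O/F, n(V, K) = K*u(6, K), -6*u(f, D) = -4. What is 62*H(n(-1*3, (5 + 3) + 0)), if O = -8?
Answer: -93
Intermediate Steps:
u(f, D) = 2/3 (u(f, D) = -1/6*(-4) = 2/3)
n(V, K) = 2*K/3 (n(V, K) = K*(2/3) = 2*K/3)
H(F) = -8/F
62*H(n(-1*3, (5 + 3) + 0)) = 62*(-8*3/(2*((5 + 3) + 0))) = 62*(-8*3/(2*(8 + 0))) = 62*(-8/((2/3)*8)) = 62*(-8/16/3) = 62*(-8*3/16) = 62*(-3/2) = -93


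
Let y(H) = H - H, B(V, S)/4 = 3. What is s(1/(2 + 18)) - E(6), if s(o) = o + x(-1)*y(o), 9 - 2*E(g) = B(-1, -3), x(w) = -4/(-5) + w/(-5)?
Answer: 31/20 ≈ 1.5500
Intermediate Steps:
B(V, S) = 12 (B(V, S) = 4*3 = 12)
x(w) = 4/5 - w/5 (x(w) = -4*(-1/5) + w*(-1/5) = 4/5 - w/5)
y(H) = 0
E(g) = -3/2 (E(g) = 9/2 - 1/2*12 = 9/2 - 6 = -3/2)
s(o) = o (s(o) = o + (4/5 - 1/5*(-1))*0 = o + (4/5 + 1/5)*0 = o + 1*0 = o + 0 = o)
s(1/(2 + 18)) - E(6) = 1/(2 + 18) - 1*(-3/2) = 1/20 + 3/2 = 31/20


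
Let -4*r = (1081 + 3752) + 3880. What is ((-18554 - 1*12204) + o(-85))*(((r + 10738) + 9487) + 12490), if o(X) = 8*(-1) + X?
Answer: -3768357097/4 ≈ -9.4209e+8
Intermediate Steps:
o(X) = -8 + X
r = -8713/4 (r = -((1081 + 3752) + 3880)/4 = -(4833 + 3880)/4 = -¼*8713 = -8713/4 ≈ -2178.3)
((-18554 - 1*12204) + o(-85))*(((r + 10738) + 9487) + 12490) = ((-18554 - 1*12204) + (-8 - 85))*(((-8713/4 + 10738) + 9487) + 12490) = ((-18554 - 12204) - 93)*((34239/4 + 9487) + 12490) = (-30758 - 93)*(72187/4 + 12490) = -30851*122147/4 = -3768357097/4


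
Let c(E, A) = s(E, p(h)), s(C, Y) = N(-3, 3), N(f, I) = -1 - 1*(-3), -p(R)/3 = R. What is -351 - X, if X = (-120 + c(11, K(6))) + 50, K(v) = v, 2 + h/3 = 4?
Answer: -283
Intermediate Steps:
h = 6 (h = -6 + 3*4 = -6 + 12 = 6)
p(R) = -3*R
N(f, I) = 2 (N(f, I) = -1 + 3 = 2)
s(C, Y) = 2
c(E, A) = 2
X = -68 (X = (-120 + 2) + 50 = -118 + 50 = -68)
-351 - X = -351 - 1*(-68) = -351 + 68 = -283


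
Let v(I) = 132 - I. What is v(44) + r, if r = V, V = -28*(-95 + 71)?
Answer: 760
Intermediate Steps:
V = 672 (V = -28*(-24) = 672)
r = 672
v(44) + r = (132 - 1*44) + 672 = (132 - 44) + 672 = 88 + 672 = 760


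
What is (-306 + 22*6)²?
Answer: 30276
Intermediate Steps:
(-306 + 22*6)² = (-306 + 132)² = (-174)² = 30276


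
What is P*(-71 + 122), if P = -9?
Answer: -459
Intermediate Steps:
P*(-71 + 122) = -9*(-71 + 122) = -9*51 = -459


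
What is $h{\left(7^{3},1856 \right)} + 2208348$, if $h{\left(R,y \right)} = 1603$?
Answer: $2209951$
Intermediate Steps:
$h{\left(7^{3},1856 \right)} + 2208348 = 1603 + 2208348 = 2209951$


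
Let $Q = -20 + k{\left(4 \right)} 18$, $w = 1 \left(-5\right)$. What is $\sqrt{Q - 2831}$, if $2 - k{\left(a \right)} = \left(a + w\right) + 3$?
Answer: $i \sqrt{2851} \approx 53.395 i$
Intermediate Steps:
$w = -5$
$k{\left(a \right)} = 4 - a$ ($k{\left(a \right)} = 2 - \left(\left(a - 5\right) + 3\right) = 2 - \left(\left(-5 + a\right) + 3\right) = 2 - \left(-2 + a\right) = 4 - a$)
$Q = -20$ ($Q = -20 + \left(4 - 4\right) 18 = -20 + 0 \cdot 18 = -20 + 0 = -20$)
$\sqrt{Q - 2831} = \sqrt{-20 - 2831} = \sqrt{-2851} = i \sqrt{2851}$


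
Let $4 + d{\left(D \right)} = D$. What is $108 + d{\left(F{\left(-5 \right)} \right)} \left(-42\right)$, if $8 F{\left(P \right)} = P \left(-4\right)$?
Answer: $171$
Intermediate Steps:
$F{\left(P \right)} = - \frac{P}{2}$ ($F{\left(P \right)} = \frac{P \left(-4\right)}{8} = \frac{\left(-4\right) P}{8} = - \frac{P}{2}$)
$d{\left(D \right)} = -4 + D$
$108 + d{\left(F{\left(-5 \right)} \right)} \left(-42\right) = 108 + \left(-4 - - \frac{5}{2}\right) \left(-42\right) = 108 + \left(-4 + \frac{5}{2}\right) \left(-42\right) = 108 - -63 = 108 + 63 = 171$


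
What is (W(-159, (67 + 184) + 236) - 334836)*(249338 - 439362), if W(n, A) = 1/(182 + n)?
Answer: 1463417959448/23 ≈ 6.3627e+10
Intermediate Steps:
(W(-159, (67 + 184) + 236) - 334836)*(249338 - 439362) = (1/(182 - 159) - 334836)*(249338 - 439362) = (1/23 - 334836)*(-190024) = -7701227/23*(-190024) = 1463417959448/23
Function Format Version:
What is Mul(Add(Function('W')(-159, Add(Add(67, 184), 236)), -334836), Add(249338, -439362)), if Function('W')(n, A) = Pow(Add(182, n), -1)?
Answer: Rational(1463417959448, 23) ≈ 6.3627e+10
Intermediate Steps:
Mul(Add(Function('W')(-159, Add(Add(67, 184), 236)), -334836), Add(249338, -439362)) = Mul(Add(Pow(Add(182, -159), -1), -334836), Add(249338, -439362)) = Mul(Add(Pow(23, -1), -334836), -190024) = Mul(Add(Rational(1, 23), -334836), -190024) = Mul(Rational(-7701227, 23), -190024) = Rational(1463417959448, 23)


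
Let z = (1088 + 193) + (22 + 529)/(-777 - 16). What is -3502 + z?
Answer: -1761804/793 ≈ -2221.7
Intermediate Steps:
z = 1015282/793 (z = 1281 + 551/(-793) = 1281 + 551*(-1/793) = 1281 - 551/793 = 1015282/793 ≈ 1280.3)
-3502 + z = -3502 + 1015282/793 = -1761804/793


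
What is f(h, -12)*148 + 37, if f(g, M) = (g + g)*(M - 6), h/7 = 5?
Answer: -186443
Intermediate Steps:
h = 35 (h = 7*5 = 35)
f(g, M) = 2*g*(-6 + M) (f(g, M) = (2*g)*(-6 + M) = 2*g*(-6 + M))
f(h, -12)*148 + 37 = (2*35*(-6 - 12))*148 + 37 = (2*35*(-18))*148 + 37 = -1260*148 + 37 = -186480 + 37 = -186443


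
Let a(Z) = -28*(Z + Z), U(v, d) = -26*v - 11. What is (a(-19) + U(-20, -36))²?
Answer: 2474329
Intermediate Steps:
U(v, d) = -11 - 26*v
a(Z) = -56*Z
(a(-19) + U(-20, -36))² = (-56*(-19) + (-11 - 26*(-20)))² = (1064 + (-11 + 520))² = (1064 + 509)² = 1573² = 2474329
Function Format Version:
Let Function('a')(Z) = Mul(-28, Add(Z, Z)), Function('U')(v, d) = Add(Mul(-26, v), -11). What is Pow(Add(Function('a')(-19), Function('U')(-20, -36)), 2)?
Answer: 2474329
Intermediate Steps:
Function('U')(v, d) = Add(-11, Mul(-26, v))
Function('a')(Z) = Mul(-56, Z) (Function('a')(Z) = Mul(-28, Mul(2, Z)) = Mul(-56, Z))
Pow(Add(Function('a')(-19), Function('U')(-20, -36)), 2) = Pow(Add(Mul(-56, -19), Add(-11, Mul(-26, -20))), 2) = Pow(Add(1064, Add(-11, 520)), 2) = Pow(Add(1064, 509), 2) = Pow(1573, 2) = 2474329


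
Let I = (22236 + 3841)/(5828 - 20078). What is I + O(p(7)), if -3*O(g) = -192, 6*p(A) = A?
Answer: 885923/14250 ≈ 62.170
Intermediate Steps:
p(A) = A/6
O(g) = 64 (O(g) = -1/3*(-192) = 64)
I = -26077/14250 (I = 26077/(-14250) = 26077*(-1/14250) = -26077/14250 ≈ -1.8300)
I + O(p(7)) = -26077/14250 + 64 = 885923/14250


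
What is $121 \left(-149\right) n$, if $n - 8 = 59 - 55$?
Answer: $-216348$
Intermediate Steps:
$n = 12$ ($n = 8 + \left(59 - 55\right) = 8 + 4 = 12$)
$121 \left(-149\right) n = 121 \left(-149\right) 12 = \left(-18029\right) 12 = -216348$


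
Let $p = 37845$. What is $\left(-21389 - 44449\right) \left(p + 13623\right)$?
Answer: $-3388550184$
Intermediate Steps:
$\left(-21389 - 44449\right) \left(p + 13623\right) = \left(-21389 - 44449\right) \left(37845 + 13623\right) = \left(-65838\right) 51468 = -3388550184$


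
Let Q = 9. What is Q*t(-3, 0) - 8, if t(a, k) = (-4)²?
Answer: 136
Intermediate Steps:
t(a, k) = 16
Q*t(-3, 0) - 8 = 9*16 - 8 = 144 - 8 = 136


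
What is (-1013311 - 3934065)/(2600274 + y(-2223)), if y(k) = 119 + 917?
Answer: -2473688/1300655 ≈ -1.9019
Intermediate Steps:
y(k) = 1036
(-1013311 - 3934065)/(2600274 + y(-2223)) = (-1013311 - 3934065)/(2600274 + 1036) = -4947376/2601310 = -4947376*1/2601310 = -2473688/1300655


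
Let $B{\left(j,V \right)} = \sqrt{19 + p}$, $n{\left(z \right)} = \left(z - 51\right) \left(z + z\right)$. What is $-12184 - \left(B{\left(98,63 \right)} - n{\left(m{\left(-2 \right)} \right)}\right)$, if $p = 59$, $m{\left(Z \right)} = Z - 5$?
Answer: $-11372 - \sqrt{78} \approx -11381.0$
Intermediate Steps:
$m{\left(Z \right)} = -5 + Z$
$n{\left(z \right)} = 2 z \left(-51 + z\right)$ ($n{\left(z \right)} = \left(-51 + z\right) 2 z = 2 z \left(-51 + z\right)$)
$B{\left(j,V \right)} = \sqrt{78}$ ($B{\left(j,V \right)} = \sqrt{19 + 59} = \sqrt{78}$)
$-12184 - \left(B{\left(98,63 \right)} - n{\left(m{\left(-2 \right)} \right)}\right) = -12184 - \left(\sqrt{78} - 2 \left(-5 - 2\right) \left(-51 - 7\right)\right) = -12184 - \left(\sqrt{78} - 2 \left(-7\right) \left(-51 - 7\right)\right) = -12184 - \left(\sqrt{78} - 2 \left(-7\right) \left(-58\right)\right) = -12184 - \left(\sqrt{78} - 812\right) = -12184 - \left(-812 + \sqrt{78}\right) = -12184 + \left(812 - \sqrt{78}\right) = -11372 - \sqrt{78}$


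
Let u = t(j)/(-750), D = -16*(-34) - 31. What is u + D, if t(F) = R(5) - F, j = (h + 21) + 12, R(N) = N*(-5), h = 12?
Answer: 38482/75 ≈ 513.09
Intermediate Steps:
R(N) = -5*N
j = 45 (j = (12 + 21) + 12 = 33 + 12 = 45)
t(F) = -25 - F (t(F) = -5*5 - F = -25 - F)
D = 513 (D = 544 - 31 = 513)
u = 7/75 (u = (-25 - 1*45)/(-750) = (-25 - 45)*(-1/750) = -70*(-1/750) = 7/75 ≈ 0.093333)
u + D = 7/75 + 513 = 38482/75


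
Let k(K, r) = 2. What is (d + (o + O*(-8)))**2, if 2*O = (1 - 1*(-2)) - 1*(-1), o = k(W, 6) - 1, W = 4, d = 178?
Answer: 26569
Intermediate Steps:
o = 1 (o = 2 - 1 = 1)
O = 2 (O = ((1 - 1*(-2)) - 1*(-1))/2 = ((1 + 2) + 1)/2 = (3 + 1)/2 = (1/2)*4 = 2)
(d + (o + O*(-8)))**2 = (178 + (1 + 2*(-8)))**2 = (178 + (1 - 16))**2 = (178 - 15)**2 = 163**2 = 26569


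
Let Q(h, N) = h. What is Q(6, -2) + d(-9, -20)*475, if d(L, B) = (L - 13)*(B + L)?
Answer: 303056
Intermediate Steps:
d(L, B) = (-13 + L)*(B + L)
Q(6, -2) + d(-9, -20)*475 = 6 + ((-9)² - 13*(-20) - 13*(-9) - 20*(-9))*475 = 6 + (81 + 260 + 117 + 180)*475 = 6 + 638*475 = 6 + 303050 = 303056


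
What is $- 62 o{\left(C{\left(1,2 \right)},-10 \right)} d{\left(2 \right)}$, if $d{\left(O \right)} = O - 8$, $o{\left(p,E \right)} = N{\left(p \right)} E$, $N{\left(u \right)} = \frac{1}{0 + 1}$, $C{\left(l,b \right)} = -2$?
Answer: $-3720$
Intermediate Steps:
$N{\left(u \right)} = 1$ ($N{\left(u \right)} = 1^{-1} = 1$)
$o{\left(p,E \right)} = E$ ($o{\left(p,E \right)} = 1 E = E$)
$d{\left(O \right)} = -8 + O$ ($d{\left(O \right)} = O - 8 = -8 + O$)
$- 62 o{\left(C{\left(1,2 \right)},-10 \right)} d{\left(2 \right)} = \left(-62\right) \left(-10\right) \left(-8 + 2\right) = 620 \left(-6\right) = -3720$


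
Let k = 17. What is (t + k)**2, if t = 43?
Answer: 3600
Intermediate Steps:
(t + k)**2 = (43 + 17)**2 = 60**2 = 3600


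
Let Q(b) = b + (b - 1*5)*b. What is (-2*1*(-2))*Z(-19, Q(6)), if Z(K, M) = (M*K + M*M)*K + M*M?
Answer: 6960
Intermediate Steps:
Q(b) = b + b*(-5 + b) (Q(b) = b + (b - 5)*b = b + (-5 + b)*b = b + b*(-5 + b))
Z(K, M) = M² + K*(M² + K*M) (Z(K, M) = (K*M + M²)*K + M² = (M² + K*M)*K + M² = K*(M² + K*M) + M² = M² + K*(M² + K*M))
(-2*1*(-2))*Z(-19, Q(6)) = (-2*1*(-2))*((6*(-4 + 6))*(6*(-4 + 6) + (-19)² - 114*(-4 + 6))) = (-2*(-2))*((6*2)*(6*2 + 361 - 114*2)) = 4*(12*(12 + 361 - 19*12)) = 4*(12*(12 + 361 - 228)) = 4*(12*145) = 4*1740 = 6960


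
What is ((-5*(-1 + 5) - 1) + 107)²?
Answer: 7396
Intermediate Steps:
((-5*(-1 + 5) - 1) + 107)² = ((-5*4 - 1) + 107)² = ((-20 - 1) + 107)² = (-21 + 107)² = 86² = 7396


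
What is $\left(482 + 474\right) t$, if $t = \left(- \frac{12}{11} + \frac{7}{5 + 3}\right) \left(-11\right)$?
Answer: $\frac{4541}{2} \approx 2270.5$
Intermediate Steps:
$t = \frac{19}{8}$ ($t = \left(\left(-12\right) \frac{1}{11} + \frac{7}{8}\right) \left(-11\right) = \left(- \frac{12}{11} + 7 \cdot \frac{1}{8}\right) \left(-11\right) = \left(- \frac{12}{11} + \frac{7}{8}\right) \left(-11\right) = \left(- \frac{19}{88}\right) \left(-11\right) = \frac{19}{8} \approx 2.375$)
$\left(482 + 474\right) t = \left(482 + 474\right) \frac{19}{8} = 956 \cdot \frac{19}{8} = \frac{4541}{2}$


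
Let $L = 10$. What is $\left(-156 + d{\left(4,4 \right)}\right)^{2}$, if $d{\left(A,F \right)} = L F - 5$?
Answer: $14641$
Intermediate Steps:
$d{\left(A,F \right)} = -5 + 10 F$ ($d{\left(A,F \right)} = 10 F - 5 = -5 + 10 F$)
$\left(-156 + d{\left(4,4 \right)}\right)^{2} = \left(-156 + \left(-5 + 10 \cdot 4\right)\right)^{2} = \left(-156 + \left(-5 + 40\right)\right)^{2} = \left(-156 + 35\right)^{2} = \left(-121\right)^{2} = 14641$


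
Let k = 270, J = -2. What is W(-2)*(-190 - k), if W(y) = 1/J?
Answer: 230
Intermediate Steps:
W(y) = -½ (W(y) = 1/(-2) = 1*(-½) = -½)
W(-2)*(-190 - k) = -(-190 - 1*270)/2 = -(-190 - 270)/2 = -½*(-460) = 230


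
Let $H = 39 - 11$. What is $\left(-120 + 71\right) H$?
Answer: $-1372$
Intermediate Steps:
$H = 28$
$\left(-120 + 71\right) H = \left(-120 + 71\right) 28 = \left(-49\right) 28 = -1372$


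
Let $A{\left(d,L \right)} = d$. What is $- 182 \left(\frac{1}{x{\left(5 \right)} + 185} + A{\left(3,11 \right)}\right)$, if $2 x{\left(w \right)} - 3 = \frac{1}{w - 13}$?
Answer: $- \frac{1631630}{2983} \approx -546.98$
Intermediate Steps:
$x{\left(w \right)} = \frac{3}{2} + \frac{1}{2 \left(-13 + w\right)}$ ($x{\left(w \right)} = \frac{3}{2} + \frac{1}{2 \left(w - 13\right)} = \frac{3}{2} + \frac{1}{2 \left(-13 + w\right)}$)
$- 182 \left(\frac{1}{x{\left(5 \right)} + 185} + A{\left(3,11 \right)}\right) = - 182 \left(\frac{1}{\frac{-38 + 3 \cdot 5}{2 \left(-13 + 5\right)} + 185} + 3\right) = - 182 \left(\frac{1}{\frac{-38 + 15}{2 \left(-8\right)} + 185} + 3\right) = - 182 \left(\frac{1}{\frac{1}{2} \left(- \frac{1}{8}\right) \left(-23\right) + 185} + 3\right) = - 182 \left(\frac{1}{\frac{23}{16} + 185} + 3\right) = - 182 \left(\frac{1}{\frac{2983}{16}} + 3\right) = - 182 \left(\frac{16}{2983} + 3\right) = \left(-182\right) \frac{8965}{2983} = - \frac{1631630}{2983}$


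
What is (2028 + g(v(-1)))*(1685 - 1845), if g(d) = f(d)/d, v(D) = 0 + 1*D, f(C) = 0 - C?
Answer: -324320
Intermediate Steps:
f(C) = -C
v(D) = D (v(D) = 0 + D = D)
g(d) = -1 (g(d) = (-d)/d = -1)
(2028 + g(v(-1)))*(1685 - 1845) = (2028 - 1)*(1685 - 1845) = 2027*(-160) = -324320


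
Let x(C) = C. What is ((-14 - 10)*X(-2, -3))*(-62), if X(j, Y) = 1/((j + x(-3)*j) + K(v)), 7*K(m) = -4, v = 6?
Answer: 434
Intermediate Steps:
K(m) = -4/7 (K(m) = (⅐)*(-4) = -4/7)
X(j, Y) = 1/(-4/7 - 2*j) (X(j, Y) = 1/((j - 3*j) - 4/7) = 1/(-2*j - 4/7) = 1/(-4/7 - 2*j))
((-14 - 10)*X(-2, -3))*(-62) = ((-14 - 10)*(7/(2*(-2 - 7*(-2)))))*(-62) = -84/(-2 + 14)*(-62) = -84/12*(-62) = -24*7/24*(-62) = -7*(-62) = 434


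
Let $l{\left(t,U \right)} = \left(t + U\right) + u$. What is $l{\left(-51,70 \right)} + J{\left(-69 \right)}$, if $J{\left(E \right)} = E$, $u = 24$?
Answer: $-26$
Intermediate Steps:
$l{\left(t,U \right)} = 24 + U + t$ ($l{\left(t,U \right)} = \left(t + U\right) + 24 = \left(U + t\right) + 24 = 24 + U + t$)
$l{\left(-51,70 \right)} + J{\left(-69 \right)} = \left(24 + 70 - 51\right) - 69 = 43 - 69 = -26$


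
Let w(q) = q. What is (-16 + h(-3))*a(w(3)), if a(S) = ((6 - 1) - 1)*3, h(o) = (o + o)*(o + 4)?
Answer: -264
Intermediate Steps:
h(o) = 2*o*(4 + o) (h(o) = (2*o)*(4 + o) = 2*o*(4 + o))
a(S) = 12 (a(S) = (5 - 1)*3 = 4*3 = 12)
(-16 + h(-3))*a(w(3)) = (-16 + 2*(-3)*(4 - 3))*12 = (-16 + 2*(-3)*1)*12 = (-16 - 6)*12 = -22*12 = -264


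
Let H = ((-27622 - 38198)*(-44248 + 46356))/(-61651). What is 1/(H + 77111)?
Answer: 61651/4892718821 ≈ 1.2601e-5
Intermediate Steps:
H = 138748560/61651 (H = -65820*2108*(-1/61651) = -138748560*(-1/61651) = 138748560/61651 ≈ 2250.5)
1/(H + 77111) = 1/(138748560/61651 + 77111) = 1/(4892718821/61651) = 61651/4892718821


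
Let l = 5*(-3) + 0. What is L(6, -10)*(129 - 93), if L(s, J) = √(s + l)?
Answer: 108*I ≈ 108.0*I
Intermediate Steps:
l = -15 (l = -15 + 0 = -15)
L(s, J) = √(-15 + s) (L(s, J) = √(s - 15) = √(-15 + s))
L(6, -10)*(129 - 93) = √(-15 + 6)*(129 - 93) = √(-9)*36 = (3*I)*36 = 108*I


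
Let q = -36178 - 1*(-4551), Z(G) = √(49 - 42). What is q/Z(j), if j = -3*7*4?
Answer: -31627*√7/7 ≈ -11954.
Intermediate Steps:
j = -84 (j = -21*4 = -84)
Z(G) = √7
q = -31627 (q = -36178 + 4551 = -31627)
q/Z(j) = -31627*√7/7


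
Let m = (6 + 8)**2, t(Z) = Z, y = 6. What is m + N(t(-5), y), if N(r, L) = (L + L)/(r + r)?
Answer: 974/5 ≈ 194.80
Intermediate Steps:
N(r, L) = L/r (N(r, L) = (2*L)/((2*r)) = (2*L)*(1/(2*r)) = L/r)
m = 196 (m = 14**2 = 196)
m + N(t(-5), y) = 196 + 6/(-5) = 196 + 6*(-1/5) = 196 - 6/5 = 974/5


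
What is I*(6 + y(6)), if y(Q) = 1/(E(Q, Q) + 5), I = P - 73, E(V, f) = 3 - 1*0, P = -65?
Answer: -3381/4 ≈ -845.25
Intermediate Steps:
E(V, f) = 3 (E(V, f) = 3 + 0 = 3)
I = -138 (I = -65 - 73 = -138)
y(Q) = ⅛ (y(Q) = 1/(3 + 5) = 1/8 = ⅛)
I*(6 + y(6)) = -138*(6 + ⅛) = -138*49/8 = -3381/4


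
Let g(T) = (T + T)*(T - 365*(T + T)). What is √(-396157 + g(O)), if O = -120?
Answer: I*√21391357 ≈ 4625.1*I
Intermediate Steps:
g(T) = -1458*T² (g(T) = (2*T)*(T - 730*T) = (2*T)*(-729*T) = -1458*T²)
√(-396157 + g(O)) = √(-396157 - 1458*(-120)²) = √(-396157 - 1458*14400) = √(-396157 - 20995200) = √(-21391357) = I*√21391357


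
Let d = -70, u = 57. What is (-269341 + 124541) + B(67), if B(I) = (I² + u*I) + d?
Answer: -136562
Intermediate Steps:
B(I) = -70 + I² + 57*I (B(I) = (I² + 57*I) - 70 = -70 + I² + 57*I)
(-269341 + 124541) + B(67) = (-269341 + 124541) + (-70 + 67² + 57*67) = -144800 + (-70 + 4489 + 3819) = -144800 + 8238 = -136562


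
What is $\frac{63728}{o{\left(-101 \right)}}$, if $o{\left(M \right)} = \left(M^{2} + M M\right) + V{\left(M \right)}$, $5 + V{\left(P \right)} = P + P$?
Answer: $\frac{9104}{2885} \approx 3.1556$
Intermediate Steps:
$V{\left(P \right)} = -5 + 2 P$ ($V{\left(P \right)} = -5 + \left(P + P\right) = -5 + 2 P$)
$o{\left(M \right)} = -5 + 2 M + 2 M^{2}$ ($o{\left(M \right)} = \left(M^{2} + M M\right) + \left(-5 + 2 M\right) = \left(M^{2} + M^{2}\right) + \left(-5 + 2 M\right) = 2 M^{2} + \left(-5 + 2 M\right) = -5 + 2 M + 2 M^{2}$)
$\frac{63728}{o{\left(-101 \right)}} = \frac{63728}{-5 + 2 \left(-101\right) + 2 \left(-101\right)^{2}} = \frac{63728}{-5 - 202 + 2 \cdot 10201} = \frac{63728}{-5 - 202 + 20402} = \frac{63728}{20195} = 63728 \cdot \frac{1}{20195} = \frac{9104}{2885}$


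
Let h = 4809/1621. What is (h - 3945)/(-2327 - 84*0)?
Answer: 6390036/3772067 ≈ 1.6940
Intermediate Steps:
h = 4809/1621 (h = 4809*(1/1621) = 4809/1621 ≈ 2.9667)
(h - 3945)/(-2327 - 84*0) = (4809/1621 - 3945)/(-2327 - 84*0) = -6390036/(1621*(-2327 + 0)) = -6390036/1621/(-2327) = -6390036/1621*(-1/2327) = 6390036/3772067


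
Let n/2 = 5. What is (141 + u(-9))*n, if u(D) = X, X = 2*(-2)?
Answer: 1370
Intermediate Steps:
n = 10 (n = 2*5 = 10)
X = -4
u(D) = -4
(141 + u(-9))*n = (141 - 4)*10 = 137*10 = 1370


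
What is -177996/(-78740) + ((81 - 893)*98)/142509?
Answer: 4775054431/2805289665 ≈ 1.7022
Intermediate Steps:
-177996/(-78740) + ((81 - 893)*98)/142509 = -177996*(-1/78740) - 812*98*(1/142509) = 44499/19685 - 79576*1/142509 = 44499/19685 - 79576/142509 = 4775054431/2805289665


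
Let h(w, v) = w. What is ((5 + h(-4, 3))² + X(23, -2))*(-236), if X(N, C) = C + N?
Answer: -5192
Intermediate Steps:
((5 + h(-4, 3))² + X(23, -2))*(-236) = ((5 - 4)² + (-2 + 23))*(-236) = (1² + 21)*(-236) = (1 + 21)*(-236) = 22*(-236) = -5192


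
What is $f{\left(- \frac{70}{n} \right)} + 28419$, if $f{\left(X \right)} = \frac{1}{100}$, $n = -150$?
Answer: $\frac{2841901}{100} \approx 28419.0$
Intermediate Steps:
$f{\left(X \right)} = \frac{1}{100}$
$f{\left(- \frac{70}{n} \right)} + 28419 = \frac{1}{100} + 28419 = \frac{2841901}{100}$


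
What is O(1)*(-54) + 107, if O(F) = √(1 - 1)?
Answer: 107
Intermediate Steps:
O(F) = 0 (O(F) = √0 = 0)
O(1)*(-54) + 107 = 0*(-54) + 107 = 0 + 107 = 107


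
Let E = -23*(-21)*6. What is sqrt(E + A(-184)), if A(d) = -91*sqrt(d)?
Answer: sqrt(2898 - 182*I*sqrt(46)) ≈ 54.991 - 11.224*I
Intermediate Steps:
E = 2898 (E = 483*6 = 2898)
sqrt(E + A(-184)) = sqrt(2898 - 182*I*sqrt(46))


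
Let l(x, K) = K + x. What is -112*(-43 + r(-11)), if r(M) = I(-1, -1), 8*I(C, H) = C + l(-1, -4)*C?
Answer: 4760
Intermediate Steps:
I(C, H) = -C/2 (I(C, H) = (C + (-4 - 1)*C)/8 = (C - 5*C)/8 = (-4*C)/8 = -C/2)
r(M) = 1/2 (r(M) = -1/2*(-1) = 1/2)
-112*(-43 + r(-11)) = -112*(-43 + 1/2) = -112*(-85/2) = 4760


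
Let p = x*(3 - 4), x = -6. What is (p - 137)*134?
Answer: -17554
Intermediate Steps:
p = 6 (p = -6*(3 - 4) = -6*(-1) = 6)
(p - 137)*134 = (6 - 137)*134 = -131*134 = -17554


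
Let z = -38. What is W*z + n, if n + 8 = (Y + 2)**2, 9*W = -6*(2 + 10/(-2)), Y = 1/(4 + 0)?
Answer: -1263/16 ≈ -78.938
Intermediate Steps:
Y = 1/4 ≈ 0.25000
W = 2 (W = (-6*(2 + 10/(-2)))/9 = (-6*(2 + 10*(-1/2)))/9 = (-6*(2 - 5))/9 = (-6*(-3))/9 = (1/9)*18 = 2)
n = -47/16 (n = -8 + (1/4 + 2)**2 = -8 + (9/4)**2 = -8 + 81/16 = -47/16 ≈ -2.9375)
W*z + n = 2*(-38) - 47/16 = -76 - 47/16 = -1263/16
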